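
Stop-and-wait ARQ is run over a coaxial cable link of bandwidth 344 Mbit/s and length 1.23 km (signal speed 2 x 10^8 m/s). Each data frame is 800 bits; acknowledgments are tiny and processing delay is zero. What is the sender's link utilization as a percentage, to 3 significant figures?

t_tx = L/R = 800/344000000 = 2.32558e-06 s.
t_prop = 1230/200000000 = 6.15e-06 s; RTT = 1.23e-05 s.
Cycle = t_tx + RTT = 1.46256e-05 s.
Utilization = t_tx / cycle = 2.32558e-06/1.46256e-05 = 15.9 %.

15.9 %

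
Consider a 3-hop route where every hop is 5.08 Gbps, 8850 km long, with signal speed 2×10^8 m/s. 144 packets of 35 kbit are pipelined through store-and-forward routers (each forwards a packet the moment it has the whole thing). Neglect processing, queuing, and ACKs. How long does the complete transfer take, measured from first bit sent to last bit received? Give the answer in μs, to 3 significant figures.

Per-hop transmission t_tx = L/R = 35000/5080000000 = 6.88976 μs.
Per-hop propagation t_prop = 8850000/200000000 = 44250 μs.
Pipeline fill: first packet needs 3·t_tx to clear all hops; remaining 143 packets each add one t_tx.
Total = (3+144-1)·t_tx + 3·t_prop = 146·6.88976 + 3·44250 = 134000 μs.

134000 μs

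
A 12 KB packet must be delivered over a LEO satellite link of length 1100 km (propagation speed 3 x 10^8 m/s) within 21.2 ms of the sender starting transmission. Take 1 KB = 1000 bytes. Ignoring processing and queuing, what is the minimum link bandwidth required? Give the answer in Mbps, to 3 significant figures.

5.48 Mbps

L = 96000 bits.
Propagation delay = 1100000 / 300000000 = 3.66667 ms.
Transmission budget = 21.2 − 3.66667 = 17.5333 ms.
R ≥ L / t_tx = 96000 bits / 0.0175333 s = 5.48 Mbps.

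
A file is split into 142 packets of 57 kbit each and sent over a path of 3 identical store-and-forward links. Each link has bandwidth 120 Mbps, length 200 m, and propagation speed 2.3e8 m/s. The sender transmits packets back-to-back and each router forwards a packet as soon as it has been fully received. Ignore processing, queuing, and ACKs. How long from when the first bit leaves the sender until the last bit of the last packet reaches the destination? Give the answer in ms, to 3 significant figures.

Per-hop transmission t_tx = L/R = 57000/120000000 = 0.475 ms.
Per-hop propagation t_prop = 200/2.3e+08 = 0.000869565 ms.
Pipeline fill: first packet needs 3·t_tx to clear all hops; remaining 141 packets each add one t_tx.
Total = (3+142-1)·t_tx + 3·t_prop = 144·0.475 + 3·0.000869565 = 68.4 ms.

68.4 ms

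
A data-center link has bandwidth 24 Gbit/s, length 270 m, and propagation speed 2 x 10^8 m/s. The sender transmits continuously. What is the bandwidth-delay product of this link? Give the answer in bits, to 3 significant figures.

32400 bits

Propagation delay = 270 / 200000000 = 1.35e-06 s.
BDP = R × t_prop = 24000000000 × 1.35e-06 = 32400 bits.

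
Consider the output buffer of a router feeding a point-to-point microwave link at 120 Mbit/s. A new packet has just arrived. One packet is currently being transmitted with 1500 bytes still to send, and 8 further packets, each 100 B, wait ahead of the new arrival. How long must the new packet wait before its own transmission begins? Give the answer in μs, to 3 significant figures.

Each queued packet: L/R = 800/120000000 = 6.66667 μs.
8 queued → 53.3333 μs.
Plus remaining 12000 bits of current packet: 100 μs.
Queuing delay = 153 μs.

153 μs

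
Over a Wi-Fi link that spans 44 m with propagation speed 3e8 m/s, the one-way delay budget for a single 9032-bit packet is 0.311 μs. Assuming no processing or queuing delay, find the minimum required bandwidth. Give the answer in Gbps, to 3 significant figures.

Propagation delay = 44 / 300000000 = 0.146667 μs.
Transmission budget = 0.311 − 0.146667 = 0.164333 μs.
R ≥ L / t_tx = 9032 bits / 1.64333e-07 s = 55.0 Gbps.

55.0 Gbps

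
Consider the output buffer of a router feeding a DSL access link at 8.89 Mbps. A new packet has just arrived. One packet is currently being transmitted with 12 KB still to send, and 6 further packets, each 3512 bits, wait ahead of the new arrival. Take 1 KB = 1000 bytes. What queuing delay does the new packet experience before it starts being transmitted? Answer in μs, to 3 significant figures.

Each queued packet: L/R = 3512/8890000 = 395.051 μs.
6 queued → 2370.3 μs.
Plus remaining 96000 bits of current packet: 10798.7 μs.
Queuing delay = 13200 μs.

13200 μs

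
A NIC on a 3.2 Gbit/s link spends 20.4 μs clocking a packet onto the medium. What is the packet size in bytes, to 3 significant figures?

8160 bytes

L = R × t_tx = 3200000000 b/s × 2.04e-05 s = 65280 bits.
In bytes: 65280 / 8 = 8160 bytes.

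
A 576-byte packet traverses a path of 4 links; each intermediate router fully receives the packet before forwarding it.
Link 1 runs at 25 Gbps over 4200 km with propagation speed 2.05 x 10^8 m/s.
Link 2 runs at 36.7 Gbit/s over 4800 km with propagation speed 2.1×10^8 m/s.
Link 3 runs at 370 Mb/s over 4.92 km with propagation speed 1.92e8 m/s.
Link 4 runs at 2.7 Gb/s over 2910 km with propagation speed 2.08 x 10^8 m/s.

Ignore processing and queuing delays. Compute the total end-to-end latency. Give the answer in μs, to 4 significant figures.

57380 μs

L = 576 × 8 = 4608 bits.
Transmission delays (L/R per hop): 0.18432, 0.125559, 12.4541, 1.70667 μs; sum = 14.4706 μs.
Propagation delays (d/s per hop): 20487.8, 22857.1, 25.625, 13990.4 μs; sum = 57361 μs.
End-to-end = 57380 μs.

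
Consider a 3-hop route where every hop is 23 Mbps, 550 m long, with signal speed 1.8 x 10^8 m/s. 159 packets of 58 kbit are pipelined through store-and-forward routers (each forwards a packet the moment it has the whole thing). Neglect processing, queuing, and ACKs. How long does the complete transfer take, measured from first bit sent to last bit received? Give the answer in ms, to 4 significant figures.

Per-hop transmission t_tx = L/R = 58000/23000000 = 2.52174 ms.
Per-hop propagation t_prop = 550/180000000 = 0.00305556 ms.
Pipeline fill: first packet needs 3·t_tx to clear all hops; remaining 158 packets each add one t_tx.
Total = (3+159-1)·t_tx + 3·t_prop = 161·2.52174 + 3·0.00305556 = 406.0 ms.

406.0 ms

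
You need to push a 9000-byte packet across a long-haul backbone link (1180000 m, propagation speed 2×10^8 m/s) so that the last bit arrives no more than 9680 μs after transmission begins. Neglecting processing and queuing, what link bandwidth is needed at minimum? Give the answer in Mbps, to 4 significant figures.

L = 72000 bits.
Propagation delay = 1180000 / 200000000 = 5900 μs.
Transmission budget = 9680 − 5900 = 3780 μs.
R ≥ L / t_tx = 72000 bits / 0.00378 s = 19.05 Mbps.

19.05 Mbps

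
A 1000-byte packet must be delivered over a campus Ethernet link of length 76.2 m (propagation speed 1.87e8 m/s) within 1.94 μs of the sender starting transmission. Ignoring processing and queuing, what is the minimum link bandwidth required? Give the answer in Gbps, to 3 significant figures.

L = 8000 bits.
Propagation delay = 76.2 / 187000000 = 0.407487 μs.
Transmission budget = 1.94 − 0.407487 = 1.53251 μs.
R ≥ L / t_tx = 8000 bits / 1.53251e-06 s = 5.22 Gbps.

5.22 Gbps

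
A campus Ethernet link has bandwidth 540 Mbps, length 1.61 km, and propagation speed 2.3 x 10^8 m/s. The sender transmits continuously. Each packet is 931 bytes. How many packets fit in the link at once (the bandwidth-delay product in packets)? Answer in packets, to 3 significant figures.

Propagation delay = 1610 / 2.3e+08 = 7e-06 s.
BDP = R × t_prop = 540000000 × 7e-06 = 3780 bits.
In packets of 7448 bits: 0.508 packets.

0.508 packets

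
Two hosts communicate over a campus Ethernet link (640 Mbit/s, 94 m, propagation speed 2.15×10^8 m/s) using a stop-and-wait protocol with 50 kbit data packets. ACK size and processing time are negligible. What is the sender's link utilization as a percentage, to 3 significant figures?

98.9 %

t_tx = L/R = 50000/640000000 = 7.8125e-05 s.
t_prop = 94/215000000 = 4.37209e-07 s; RTT = 8.74419e-07 s.
Cycle = t_tx + RTT = 7.89994e-05 s.
Utilization = t_tx / cycle = 7.8125e-05/7.89994e-05 = 98.9 %.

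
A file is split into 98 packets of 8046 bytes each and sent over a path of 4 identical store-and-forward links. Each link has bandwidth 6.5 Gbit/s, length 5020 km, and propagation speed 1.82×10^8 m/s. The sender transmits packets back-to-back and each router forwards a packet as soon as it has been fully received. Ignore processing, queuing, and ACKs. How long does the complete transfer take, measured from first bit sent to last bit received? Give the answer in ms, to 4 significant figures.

Per-hop transmission t_tx = L/R = 64368/6500000000 = 0.00990277 ms.
Per-hop propagation t_prop = 5020000/182000000 = 27.5824 ms.
Pipeline fill: first packet needs 4·t_tx to clear all hops; remaining 97 packets each add one t_tx.
Total = (4+98-1)·t_tx + 4·t_prop = 101·0.00990277 + 4·27.5824 = 111.3 ms.

111.3 ms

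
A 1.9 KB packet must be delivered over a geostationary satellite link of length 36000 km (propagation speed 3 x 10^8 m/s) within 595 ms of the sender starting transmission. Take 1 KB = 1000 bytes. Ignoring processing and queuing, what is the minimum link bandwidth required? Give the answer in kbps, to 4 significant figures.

32.00 kbps

L = 15200 bits.
Propagation delay = 36000000 / 300000000 = 120 ms.
Transmission budget = 595 − 120 = 475 ms.
R ≥ L / t_tx = 15200 bits / 0.475 s = 32.00 kbps.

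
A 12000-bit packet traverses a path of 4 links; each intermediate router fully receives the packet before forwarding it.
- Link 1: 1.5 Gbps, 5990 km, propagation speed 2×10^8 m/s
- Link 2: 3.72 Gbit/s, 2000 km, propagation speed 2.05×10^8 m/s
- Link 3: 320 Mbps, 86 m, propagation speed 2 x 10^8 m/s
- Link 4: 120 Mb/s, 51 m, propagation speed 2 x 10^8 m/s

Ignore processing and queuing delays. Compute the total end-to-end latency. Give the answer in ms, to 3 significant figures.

Transmission delays (L/R per hop): 0.008, 0.00322581, 0.0375, 0.1 ms; sum = 0.148726 ms.
Propagation delays (d/s per hop): 29.95, 9.7561, 0.00043, 0.000255 ms; sum = 39.7068 ms.
End-to-end = 39.9 ms.

39.9 ms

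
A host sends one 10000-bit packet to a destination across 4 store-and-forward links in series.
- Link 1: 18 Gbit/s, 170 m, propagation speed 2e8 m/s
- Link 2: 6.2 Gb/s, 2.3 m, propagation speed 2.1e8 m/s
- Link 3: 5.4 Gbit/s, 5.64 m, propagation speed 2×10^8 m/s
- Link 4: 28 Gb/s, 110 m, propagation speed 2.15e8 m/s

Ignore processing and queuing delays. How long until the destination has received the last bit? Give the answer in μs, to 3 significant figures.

Transmission delays (L/R per hop): 0.555556, 1.6129, 1.85185, 0.357143 μs; sum = 4.37745 μs.
Propagation delays (d/s per hop): 0.85, 0.0109524, 0.0282, 0.511628 μs; sum = 1.40078 μs.
End-to-end = 5.78 μs.

5.78 μs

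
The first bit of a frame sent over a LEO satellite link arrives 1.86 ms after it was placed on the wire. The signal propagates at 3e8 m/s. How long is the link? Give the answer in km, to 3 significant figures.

d = s × t_prop = 300000000 × 0.00186 = 558 km.

558 km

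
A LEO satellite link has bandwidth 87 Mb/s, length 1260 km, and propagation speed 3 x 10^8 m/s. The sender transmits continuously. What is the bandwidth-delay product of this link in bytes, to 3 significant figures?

Propagation delay = 1260000 / 300000000 = 0.0042 s.
BDP = R × t_prop = 87000000 × 0.0042 = 365400 bits.
In bytes: 365400/8 = 45700 bytes.

45700 bytes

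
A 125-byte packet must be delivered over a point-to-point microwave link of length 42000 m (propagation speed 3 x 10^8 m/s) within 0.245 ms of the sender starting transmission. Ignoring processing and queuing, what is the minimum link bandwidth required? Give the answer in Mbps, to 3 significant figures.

9.52 Mbps

L = 1000 bits.
Propagation delay = 42000 / 300000000 = 0.14 ms.
Transmission budget = 0.245 − 0.14 = 0.105 ms.
R ≥ L / t_tx = 1000 bits / 0.000105 s = 9.52 Mbps.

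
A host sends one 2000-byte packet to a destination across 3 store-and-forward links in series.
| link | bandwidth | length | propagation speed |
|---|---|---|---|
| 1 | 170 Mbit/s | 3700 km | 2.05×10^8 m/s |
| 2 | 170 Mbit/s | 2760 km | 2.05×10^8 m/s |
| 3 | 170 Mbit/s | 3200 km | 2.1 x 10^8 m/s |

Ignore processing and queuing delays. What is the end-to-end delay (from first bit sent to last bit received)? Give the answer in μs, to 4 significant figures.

L = 2000 × 8 = 16000 bits.
Transmission delay per hop = L/R = 16000/170000000 = 94.1176 μs; 3 hops → 282.353 μs.
Propagation delays (d/s per hop): 18048.8, 13463.4, 15238.1 μs; sum = 46750.3 μs.
End-to-end = 47030 μs.

47030 μs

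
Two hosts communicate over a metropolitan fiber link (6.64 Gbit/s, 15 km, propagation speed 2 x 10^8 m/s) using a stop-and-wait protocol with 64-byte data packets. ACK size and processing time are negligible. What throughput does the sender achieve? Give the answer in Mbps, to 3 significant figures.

3.41 Mbps

t_tx = L/R = 512/6640000000 = 7.71084e-08 s.
t_prop = 15000/200000000 = 7.5e-05 s; RTT = 0.00015 s.
Cycle = t_tx + RTT = 0.000150077 s.
Throughput = L / cycle = 512 / 0.000150077 = 3.41 Mbps.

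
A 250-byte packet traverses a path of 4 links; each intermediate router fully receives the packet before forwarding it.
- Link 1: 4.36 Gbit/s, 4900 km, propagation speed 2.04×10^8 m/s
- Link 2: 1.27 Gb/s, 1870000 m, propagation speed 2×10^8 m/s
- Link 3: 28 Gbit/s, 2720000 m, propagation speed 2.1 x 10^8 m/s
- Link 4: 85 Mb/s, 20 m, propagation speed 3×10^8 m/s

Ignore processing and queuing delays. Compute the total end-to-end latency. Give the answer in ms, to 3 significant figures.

L = 250 × 8 = 2000 bits.
Transmission delays (L/R per hop): 0.000458716, 0.0015748, 7.14286e-05, 0.0235294 ms; sum = 0.0256344 ms.
Propagation delays (d/s per hop): 24.0196, 9.35, 12.9524, 6.66667e-05 ms; sum = 46.3221 ms.
End-to-end = 46.3 ms.

46.3 ms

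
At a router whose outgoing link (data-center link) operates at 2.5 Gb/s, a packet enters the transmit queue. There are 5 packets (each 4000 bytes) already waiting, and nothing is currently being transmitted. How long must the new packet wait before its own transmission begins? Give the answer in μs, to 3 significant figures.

Each queued packet: L/R = 32000/2500000000 = 12.8 μs.
5 queued → 64 μs.
Queuing delay = 64.0 μs.

64.0 μs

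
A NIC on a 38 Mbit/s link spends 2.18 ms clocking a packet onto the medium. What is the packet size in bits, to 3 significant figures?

L = R × t_tx = 38000000 b/s × 0.00218 s = 82840 bits.

82800 bits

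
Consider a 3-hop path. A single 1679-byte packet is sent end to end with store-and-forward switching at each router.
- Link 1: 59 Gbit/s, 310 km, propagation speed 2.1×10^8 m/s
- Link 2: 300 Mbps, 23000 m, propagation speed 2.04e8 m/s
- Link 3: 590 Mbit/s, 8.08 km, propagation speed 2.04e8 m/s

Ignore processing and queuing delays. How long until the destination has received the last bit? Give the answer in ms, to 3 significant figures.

L = 1679 × 8 = 13432 bits.
Transmission delays (L/R per hop): 0.000227661, 0.0447733, 0.0227661 ms; sum = 0.0677671 ms.
Propagation delays (d/s per hop): 1.47619, 0.112745, 0.0396078 ms; sum = 1.62854 ms.
End-to-end = 1.70 ms.

1.70 ms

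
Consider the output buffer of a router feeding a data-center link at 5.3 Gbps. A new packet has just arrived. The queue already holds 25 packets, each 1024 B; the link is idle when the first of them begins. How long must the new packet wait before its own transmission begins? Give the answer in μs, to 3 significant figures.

Each queued packet: L/R = 8192/5300000000 = 1.54566 μs.
25 queued → 38.6415 μs.
Queuing delay = 38.6 μs.

38.6 μs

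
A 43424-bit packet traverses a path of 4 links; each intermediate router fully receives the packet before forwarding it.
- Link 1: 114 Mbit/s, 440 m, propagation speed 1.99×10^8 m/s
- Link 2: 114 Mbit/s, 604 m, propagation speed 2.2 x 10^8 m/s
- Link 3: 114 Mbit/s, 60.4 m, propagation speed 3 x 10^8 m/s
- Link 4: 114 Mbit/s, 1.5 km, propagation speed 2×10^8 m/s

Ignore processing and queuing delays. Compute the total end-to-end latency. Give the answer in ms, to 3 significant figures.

Transmission delay per hop = L/R = 43424/114000000 = 0.380912 ms; 4 hops → 1.52365 ms.
Propagation delays (d/s per hop): 0.00221106, 0.00274545, 0.000201333, 0.0075 ms; sum = 0.0126578 ms.
End-to-end = 1.54 ms.

1.54 ms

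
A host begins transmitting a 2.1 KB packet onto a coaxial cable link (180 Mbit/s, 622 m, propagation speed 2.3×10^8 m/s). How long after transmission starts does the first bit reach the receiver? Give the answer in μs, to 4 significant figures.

2.704 μs

First bit experiences only propagation delay: d/s = 622/2.3e+08 = 2.704 μs.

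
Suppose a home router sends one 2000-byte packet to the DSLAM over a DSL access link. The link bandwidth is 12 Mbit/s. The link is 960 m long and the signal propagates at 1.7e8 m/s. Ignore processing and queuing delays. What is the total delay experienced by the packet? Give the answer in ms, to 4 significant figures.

1.339 ms

L = 2000 × 8 = 16000 bits.
Transmission delay = L/R = 16000 / 12000000 = 1.33333 ms.
Propagation delay = d/s = 960 m / 170000000 m/s = 0.00564706 ms.
Total = 1.339 ms.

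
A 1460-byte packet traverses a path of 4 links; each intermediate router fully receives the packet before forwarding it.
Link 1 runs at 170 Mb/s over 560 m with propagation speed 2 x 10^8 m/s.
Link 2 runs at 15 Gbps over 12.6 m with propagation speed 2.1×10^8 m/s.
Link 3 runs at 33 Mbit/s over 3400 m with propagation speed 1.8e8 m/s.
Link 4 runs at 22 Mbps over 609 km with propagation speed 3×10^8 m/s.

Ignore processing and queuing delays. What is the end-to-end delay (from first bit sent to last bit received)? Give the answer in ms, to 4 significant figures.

L = 1460 × 8 = 11680 bits.
Transmission delays (L/R per hop): 0.0687059, 0.000778667, 0.353939, 0.530909 ms; sum = 0.954333 ms.
Propagation delays (d/s per hop): 0.0028, 6e-05, 0.0188889, 2.03 ms; sum = 2.05175 ms.
End-to-end = 3.006 ms.

3.006 ms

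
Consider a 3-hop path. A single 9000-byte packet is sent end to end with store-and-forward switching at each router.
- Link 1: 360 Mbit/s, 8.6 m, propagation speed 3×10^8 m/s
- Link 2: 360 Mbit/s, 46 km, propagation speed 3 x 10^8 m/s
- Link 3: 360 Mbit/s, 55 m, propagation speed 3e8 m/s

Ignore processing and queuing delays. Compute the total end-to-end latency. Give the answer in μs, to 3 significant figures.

754 μs

L = 9000 × 8 = 72000 bits.
Transmission delay per hop = L/R = 72000/360000000 = 200 μs; 3 hops → 600 μs.
Propagation delays (d/s per hop): 0.0286667, 153.333, 0.183333 μs; sum = 153.545 μs.
End-to-end = 754 μs.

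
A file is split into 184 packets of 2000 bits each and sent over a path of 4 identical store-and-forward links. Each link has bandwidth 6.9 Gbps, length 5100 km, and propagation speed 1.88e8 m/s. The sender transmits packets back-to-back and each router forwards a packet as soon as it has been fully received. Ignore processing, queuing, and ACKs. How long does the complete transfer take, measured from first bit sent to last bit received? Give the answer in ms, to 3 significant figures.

109 ms

Per-hop transmission t_tx = L/R = 2000/6900000000 = 0.000289855 ms.
Per-hop propagation t_prop = 5100000/188000000 = 27.1277 ms.
Pipeline fill: first packet needs 4·t_tx to clear all hops; remaining 183 packets each add one t_tx.
Total = (4+184-1)·t_tx + 4·t_prop = 187·0.000289855 + 4·27.1277 = 109 ms.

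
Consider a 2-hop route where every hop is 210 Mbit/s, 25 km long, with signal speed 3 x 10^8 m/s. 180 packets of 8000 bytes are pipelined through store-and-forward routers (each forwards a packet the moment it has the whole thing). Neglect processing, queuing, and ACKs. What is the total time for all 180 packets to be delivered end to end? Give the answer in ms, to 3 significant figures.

55.3 ms

Per-hop transmission t_tx = L/R = 64000/210000000 = 0.304762 ms.
Per-hop propagation t_prop = 25000/300000000 = 0.0833333 ms.
Pipeline fill: first packet needs 2·t_tx to clear all hops; remaining 179 packets each add one t_tx.
Total = (2+180-1)·t_tx + 2·t_prop = 181·0.304762 + 2·0.0833333 = 55.3 ms.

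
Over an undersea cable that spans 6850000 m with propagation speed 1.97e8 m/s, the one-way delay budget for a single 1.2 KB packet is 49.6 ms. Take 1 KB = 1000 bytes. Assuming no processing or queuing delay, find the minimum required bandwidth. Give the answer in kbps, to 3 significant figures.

L = 9600 bits.
Propagation delay = 6850000 / 197000000 = 34.7716 ms.
Transmission budget = 49.6 − 34.7716 = 14.8284 ms.
R ≥ L / t_tx = 9600 bits / 0.0148284 s = 647 kbps.

647 kbps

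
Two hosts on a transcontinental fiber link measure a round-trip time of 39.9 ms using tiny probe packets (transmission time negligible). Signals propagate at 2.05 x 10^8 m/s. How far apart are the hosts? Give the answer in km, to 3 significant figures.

4090 km

One-way propagation = RTT/2 = 19.95 ms.
d = s × t = 2.05e+08 × 0.01995 = 4090 km.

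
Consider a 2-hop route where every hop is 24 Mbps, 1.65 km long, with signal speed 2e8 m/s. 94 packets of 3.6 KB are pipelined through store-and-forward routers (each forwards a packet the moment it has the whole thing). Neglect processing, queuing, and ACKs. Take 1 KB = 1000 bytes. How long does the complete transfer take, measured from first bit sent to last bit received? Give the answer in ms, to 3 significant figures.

114 ms

Per-hop transmission t_tx = L/R = 28800/24000000 = 1.2 ms.
Per-hop propagation t_prop = 1650/200000000 = 0.00825 ms.
Pipeline fill: first packet needs 2·t_tx to clear all hops; remaining 93 packets each add one t_tx.
Total = (2+94-1)·t_tx + 2·t_prop = 95·1.2 + 2·0.00825 = 114 ms.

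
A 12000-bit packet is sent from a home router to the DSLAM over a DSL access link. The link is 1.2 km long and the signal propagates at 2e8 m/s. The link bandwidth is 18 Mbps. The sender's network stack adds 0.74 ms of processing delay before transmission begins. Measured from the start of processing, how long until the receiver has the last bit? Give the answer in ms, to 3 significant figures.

Transmission delay = L/R = 12000 / 18000000 = 0.666667 ms.
Propagation delay = d/s = 1200 m / 200000000 m/s = 0.006 ms.
Plus processing delay 0.74 ms = 0.74 ms.
Total = 1.41 ms.

1.41 ms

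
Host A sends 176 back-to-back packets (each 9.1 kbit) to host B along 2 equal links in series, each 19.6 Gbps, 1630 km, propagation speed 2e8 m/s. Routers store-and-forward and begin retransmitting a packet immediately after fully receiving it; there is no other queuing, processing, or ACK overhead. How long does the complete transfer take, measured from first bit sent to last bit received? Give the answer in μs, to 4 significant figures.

16380 μs

Per-hop transmission t_tx = L/R = 9100/19600000000 = 0.464286 μs.
Per-hop propagation t_prop = 1630000/200000000 = 8150 μs.
Pipeline fill: first packet needs 2·t_tx to clear all hops; remaining 175 packets each add one t_tx.
Total = (2+176-1)·t_tx + 2·t_prop = 177·0.464286 + 2·8150 = 16380 μs.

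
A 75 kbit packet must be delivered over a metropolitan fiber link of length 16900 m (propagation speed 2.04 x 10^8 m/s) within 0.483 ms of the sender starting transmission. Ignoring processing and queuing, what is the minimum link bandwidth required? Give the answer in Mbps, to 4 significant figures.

187.4 Mbps

Propagation delay = 16900 / 204000000 = 0.0828431 ms.
Transmission budget = 0.483 − 0.0828431 = 0.400157 ms.
R ≥ L / t_tx = 75000 bits / 0.000400157 s = 187.4 Mbps.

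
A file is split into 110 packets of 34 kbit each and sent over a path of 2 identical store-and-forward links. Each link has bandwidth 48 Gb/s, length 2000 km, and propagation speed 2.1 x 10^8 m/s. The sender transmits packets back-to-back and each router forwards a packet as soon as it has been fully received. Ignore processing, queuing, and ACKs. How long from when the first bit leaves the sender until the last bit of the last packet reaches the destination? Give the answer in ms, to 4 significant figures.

19.13 ms

Per-hop transmission t_tx = L/R = 34000/48000000000 = 0.000708333 ms.
Per-hop propagation t_prop = 2000000/210000000 = 9.52381 ms.
Pipeline fill: first packet needs 2·t_tx to clear all hops; remaining 109 packets each add one t_tx.
Total = (2+110-1)·t_tx + 2·t_prop = 111·0.000708333 + 2·9.52381 = 19.13 ms.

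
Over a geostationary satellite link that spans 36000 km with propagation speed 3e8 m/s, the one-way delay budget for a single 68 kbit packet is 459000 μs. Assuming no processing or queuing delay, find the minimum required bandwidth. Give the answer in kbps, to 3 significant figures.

201 kbps

Propagation delay = 36000000 / 300000000 = 120000 μs.
Transmission budget = 459000 − 120000 = 339000 μs.
R ≥ L / t_tx = 68000 bits / 0.339 s = 201 kbps.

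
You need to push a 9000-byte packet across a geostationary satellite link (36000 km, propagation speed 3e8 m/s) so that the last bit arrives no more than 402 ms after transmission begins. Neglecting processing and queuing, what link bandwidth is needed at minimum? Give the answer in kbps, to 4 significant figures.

255.3 kbps

L = 72000 bits.
Propagation delay = 36000000 / 300000000 = 120 ms.
Transmission budget = 402 − 120 = 282 ms.
R ≥ L / t_tx = 72000 bits / 0.282 s = 255.3 kbps.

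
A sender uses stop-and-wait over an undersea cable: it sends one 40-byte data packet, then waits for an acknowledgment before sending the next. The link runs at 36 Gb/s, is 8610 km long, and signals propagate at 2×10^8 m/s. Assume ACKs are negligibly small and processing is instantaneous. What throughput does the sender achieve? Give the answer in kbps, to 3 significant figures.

t_tx = L/R = 320/36000000000 = 8.88889e-09 s.
t_prop = 8610000/200000000 = 0.04305 s; RTT = 0.0861 s.
Cycle = t_tx + RTT = 0.0861 s.
Throughput = L / cycle = 320 / 0.0861 = 3.72 kbps.

3.72 kbps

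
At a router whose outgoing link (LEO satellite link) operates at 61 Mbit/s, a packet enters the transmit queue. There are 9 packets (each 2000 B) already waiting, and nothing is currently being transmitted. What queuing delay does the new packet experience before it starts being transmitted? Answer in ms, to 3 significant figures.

2.36 ms

Each queued packet: L/R = 16000/61000000 = 0.262295 ms.
9 queued → 2.36066 ms.
Queuing delay = 2.36 ms.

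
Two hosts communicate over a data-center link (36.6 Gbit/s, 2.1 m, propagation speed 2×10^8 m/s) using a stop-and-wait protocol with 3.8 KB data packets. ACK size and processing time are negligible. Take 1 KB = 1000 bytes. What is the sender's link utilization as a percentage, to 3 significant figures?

t_tx = L/R = 30400/36600000000 = 8.30601e-07 s.
t_prop = 2.1/200000000 = 1.05e-08 s; RTT = 2.1e-08 s.
Cycle = t_tx + RTT = 8.51601e-07 s.
Utilization = t_tx / cycle = 8.30601e-07/8.51601e-07 = 97.5 %.

97.5 %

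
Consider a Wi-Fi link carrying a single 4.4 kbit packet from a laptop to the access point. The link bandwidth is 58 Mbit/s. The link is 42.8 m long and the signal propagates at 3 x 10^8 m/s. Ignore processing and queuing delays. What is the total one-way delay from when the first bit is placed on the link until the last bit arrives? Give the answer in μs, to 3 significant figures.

L = 4400 bits.
Transmission delay = L/R = 4400 / 58000000 = 75.8621 μs.
Propagation delay = d/s = 42.8 m / 300000000 m/s = 0.142667 μs.
Total = 76.0 μs.

76.0 μs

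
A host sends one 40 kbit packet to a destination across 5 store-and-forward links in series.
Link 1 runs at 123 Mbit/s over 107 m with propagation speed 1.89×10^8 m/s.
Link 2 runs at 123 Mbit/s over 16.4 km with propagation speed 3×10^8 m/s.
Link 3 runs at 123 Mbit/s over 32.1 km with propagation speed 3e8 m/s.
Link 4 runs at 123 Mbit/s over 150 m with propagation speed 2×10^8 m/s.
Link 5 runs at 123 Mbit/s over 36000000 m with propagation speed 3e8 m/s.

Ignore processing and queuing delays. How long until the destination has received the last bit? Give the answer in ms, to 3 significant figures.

L = 40000 bits.
Transmission delay per hop = L/R = 40000/123000000 = 0.325203 ms; 5 hops → 1.62602 ms.
Propagation delays (d/s per hop): 0.000566138, 0.0546667, 0.107, 0.00075, 120 ms; sum = 120.163 ms.
End-to-end = 122 ms.

122 ms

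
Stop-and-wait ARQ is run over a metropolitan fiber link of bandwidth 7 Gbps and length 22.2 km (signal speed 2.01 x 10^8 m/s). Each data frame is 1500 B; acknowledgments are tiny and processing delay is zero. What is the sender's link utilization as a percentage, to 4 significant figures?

0.7701 %

t_tx = L/R = 12000/7000000000 = 1.71429e-06 s.
t_prop = 22200/2.01e+08 = 0.000110448 s; RTT = 0.000220896 s.
Cycle = t_tx + RTT = 0.00022261 s.
Utilization = t_tx / cycle = 1.71429e-06/0.00022261 = 0.7701 %.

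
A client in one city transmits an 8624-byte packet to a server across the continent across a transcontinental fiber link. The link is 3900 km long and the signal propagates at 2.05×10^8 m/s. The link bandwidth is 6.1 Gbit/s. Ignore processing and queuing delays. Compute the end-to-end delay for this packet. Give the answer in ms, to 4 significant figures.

19.04 ms

L = 8624 × 8 = 68992 bits.
Transmission delay = L/R = 68992 / 6100000000 = 0.0113102 ms.
Propagation delay = d/s = 3900000 m / 2.05e+08 m/s = 19.0244 ms.
Total = 19.04 ms.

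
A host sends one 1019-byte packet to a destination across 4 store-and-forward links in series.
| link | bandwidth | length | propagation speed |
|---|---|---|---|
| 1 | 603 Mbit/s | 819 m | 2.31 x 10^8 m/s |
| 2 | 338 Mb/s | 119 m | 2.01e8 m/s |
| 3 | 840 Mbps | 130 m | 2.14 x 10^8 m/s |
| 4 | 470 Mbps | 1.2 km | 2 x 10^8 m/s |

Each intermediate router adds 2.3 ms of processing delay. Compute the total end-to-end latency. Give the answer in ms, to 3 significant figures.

6.98 ms

L = 1019 × 8 = 8152 bits.
Transmission delays (L/R per hop): 0.0135191, 0.0241183, 0.00970476, 0.0173447 ms; sum = 0.0646869 ms.
Propagation delays (d/s per hop): 0.00354545, 0.00059204, 0.000607477, 0.006 ms; sum = 0.010745 ms.
Processing at 3 router(s): 3 × 2.3 ms = 6.9 ms.
End-to-end = 6.98 ms.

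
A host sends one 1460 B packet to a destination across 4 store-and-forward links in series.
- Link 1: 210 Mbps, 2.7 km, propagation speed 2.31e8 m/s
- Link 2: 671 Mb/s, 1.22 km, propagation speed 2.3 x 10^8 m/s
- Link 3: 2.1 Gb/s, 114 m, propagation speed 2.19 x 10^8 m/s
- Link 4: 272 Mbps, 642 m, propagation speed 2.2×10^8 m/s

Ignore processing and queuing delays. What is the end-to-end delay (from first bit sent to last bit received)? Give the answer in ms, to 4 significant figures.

0.1420 ms

L = 1460 × 8 = 11680 bits.
Transmission delays (L/R per hop): 0.055619, 0.0174069, 0.0055619, 0.0429412 ms; sum = 0.121529 ms.
Propagation delays (d/s per hop): 0.0116883, 0.00530435, 0.000520548, 0.00291818 ms; sum = 0.0204314 ms.
End-to-end = 0.1420 ms.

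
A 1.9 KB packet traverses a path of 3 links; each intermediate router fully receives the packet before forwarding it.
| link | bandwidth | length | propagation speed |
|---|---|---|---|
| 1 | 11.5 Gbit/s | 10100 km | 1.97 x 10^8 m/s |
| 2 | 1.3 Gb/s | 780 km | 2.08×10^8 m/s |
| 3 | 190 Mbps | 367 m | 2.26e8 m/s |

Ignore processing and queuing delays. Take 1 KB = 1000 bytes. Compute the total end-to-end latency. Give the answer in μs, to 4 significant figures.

55110 μs

L = 15200 bits.
Transmission delays (L/R per hop): 1.32174, 11.6923, 80 μs; sum = 93.014 μs.
Propagation delays (d/s per hop): 51269, 3750, 1.62389 μs; sum = 55020.7 μs.
End-to-end = 55110 μs.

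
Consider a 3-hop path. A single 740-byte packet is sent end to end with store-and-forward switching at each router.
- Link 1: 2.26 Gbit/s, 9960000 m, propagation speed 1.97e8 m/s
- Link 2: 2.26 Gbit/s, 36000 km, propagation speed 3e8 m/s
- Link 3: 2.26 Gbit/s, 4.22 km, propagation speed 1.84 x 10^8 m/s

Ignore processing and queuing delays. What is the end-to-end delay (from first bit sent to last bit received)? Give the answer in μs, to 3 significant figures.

171000 μs

L = 740 × 8 = 5920 bits.
Transmission delay per hop = L/R = 5920/2260000000 = 2.61947 μs; 3 hops → 7.85841 μs.
Propagation delays (d/s per hop): 50558.4, 120000, 22.9348 μs; sum = 170581 μs.
End-to-end = 171000 μs.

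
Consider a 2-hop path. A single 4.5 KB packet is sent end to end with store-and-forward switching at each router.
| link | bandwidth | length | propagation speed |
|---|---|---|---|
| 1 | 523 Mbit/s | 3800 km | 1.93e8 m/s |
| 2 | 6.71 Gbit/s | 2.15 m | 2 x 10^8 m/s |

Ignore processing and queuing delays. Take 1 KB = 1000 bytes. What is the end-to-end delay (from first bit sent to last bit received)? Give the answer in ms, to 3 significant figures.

19.8 ms

L = 36000 bits.
Transmission delays (L/R per hop): 0.0688337, 0.00536513 ms; sum = 0.0741988 ms.
Propagation delays (d/s per hop): 19.6891, 1.075e-05 ms; sum = 19.6891 ms.
End-to-end = 19.8 ms.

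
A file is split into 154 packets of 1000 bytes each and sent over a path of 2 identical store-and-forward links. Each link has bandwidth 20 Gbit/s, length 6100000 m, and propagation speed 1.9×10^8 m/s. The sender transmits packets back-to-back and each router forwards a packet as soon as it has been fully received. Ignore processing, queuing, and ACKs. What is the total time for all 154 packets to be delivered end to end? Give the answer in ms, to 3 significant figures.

Per-hop transmission t_tx = L/R = 8000/20000000000 = 0.0004 ms.
Per-hop propagation t_prop = 6100000/190000000 = 32.1053 ms.
Pipeline fill: first packet needs 2·t_tx to clear all hops; remaining 153 packets each add one t_tx.
Total = (2+154-1)·t_tx + 2·t_prop = 155·0.0004 + 2·32.1053 = 64.3 ms.

64.3 ms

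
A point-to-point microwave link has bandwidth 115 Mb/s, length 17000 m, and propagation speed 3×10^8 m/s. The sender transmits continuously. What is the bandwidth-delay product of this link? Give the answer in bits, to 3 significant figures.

Propagation delay = 17000 / 300000000 = 5.66667e-05 s.
BDP = R × t_prop = 115000000 × 5.66667e-05 = 6516.67 bits.

6520 bits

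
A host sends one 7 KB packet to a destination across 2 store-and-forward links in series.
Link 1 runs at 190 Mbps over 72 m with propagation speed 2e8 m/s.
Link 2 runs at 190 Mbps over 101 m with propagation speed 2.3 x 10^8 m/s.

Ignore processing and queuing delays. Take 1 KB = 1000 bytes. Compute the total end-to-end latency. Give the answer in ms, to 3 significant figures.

0.590 ms

L = 56000 bits.
Transmission delay per hop = L/R = 56000/190000000 = 0.294737 ms; 2 hops → 0.589474 ms.
Propagation delays (d/s per hop): 0.00036, 0.00043913 ms; sum = 0.00079913 ms.
End-to-end = 0.590 ms.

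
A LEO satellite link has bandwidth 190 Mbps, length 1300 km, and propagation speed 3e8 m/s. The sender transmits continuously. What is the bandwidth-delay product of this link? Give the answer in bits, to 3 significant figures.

Propagation delay = 1300000 / 300000000 = 0.00433333 s.
BDP = R × t_prop = 190000000 × 0.00433333 = 823333 bits.

823000 bits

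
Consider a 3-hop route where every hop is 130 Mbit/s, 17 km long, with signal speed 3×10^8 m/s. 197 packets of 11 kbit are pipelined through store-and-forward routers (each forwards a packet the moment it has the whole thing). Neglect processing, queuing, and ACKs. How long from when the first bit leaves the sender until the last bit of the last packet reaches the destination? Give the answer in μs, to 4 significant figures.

17010 μs

Per-hop transmission t_tx = L/R = 11000/130000000 = 84.6154 μs.
Per-hop propagation t_prop = 17000/300000000 = 56.6667 μs.
Pipeline fill: first packet needs 3·t_tx to clear all hops; remaining 196 packets each add one t_tx.
Total = (3+197-1)·t_tx + 3·t_prop = 199·84.6154 + 3·56.6667 = 17010 μs.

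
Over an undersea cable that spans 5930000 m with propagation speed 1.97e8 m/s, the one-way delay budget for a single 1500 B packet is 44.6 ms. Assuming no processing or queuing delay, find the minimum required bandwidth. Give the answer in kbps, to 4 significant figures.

827.7 kbps

L = 12000 bits.
Propagation delay = 5930000 / 197000000 = 30.1015 ms.
Transmission budget = 44.6 − 30.1015 = 14.4985 ms.
R ≥ L / t_tx = 12000 bits / 0.0144985 s = 827.7 kbps.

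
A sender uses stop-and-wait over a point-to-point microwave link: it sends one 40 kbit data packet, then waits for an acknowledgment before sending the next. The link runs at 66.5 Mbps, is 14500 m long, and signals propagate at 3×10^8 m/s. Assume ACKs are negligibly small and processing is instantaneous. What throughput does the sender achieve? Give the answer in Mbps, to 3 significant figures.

57.3 Mbps

t_tx = L/R = 40000/66500000 = 0.000601504 s.
t_prop = 14500/300000000 = 4.83333e-05 s; RTT = 9.66667e-05 s.
Cycle = t_tx + RTT = 0.00069817 s.
Throughput = L / cycle = 40000 / 0.00069817 = 57.3 Mbps.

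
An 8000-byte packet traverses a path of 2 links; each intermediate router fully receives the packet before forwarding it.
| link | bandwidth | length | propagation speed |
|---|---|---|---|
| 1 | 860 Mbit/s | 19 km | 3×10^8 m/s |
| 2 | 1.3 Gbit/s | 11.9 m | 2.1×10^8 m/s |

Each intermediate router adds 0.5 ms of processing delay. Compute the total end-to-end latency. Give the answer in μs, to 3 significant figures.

L = 8000 × 8 = 64000 bits.
Transmission delays (L/R per hop): 74.4186, 49.2308 μs; sum = 123.649 μs.
Propagation delays (d/s per hop): 63.3333, 0.0566667 μs; sum = 63.39 μs.
Processing at 1 router(s): 1 × 0.5 ms = 500 μs.
End-to-end = 687 μs.

687 μs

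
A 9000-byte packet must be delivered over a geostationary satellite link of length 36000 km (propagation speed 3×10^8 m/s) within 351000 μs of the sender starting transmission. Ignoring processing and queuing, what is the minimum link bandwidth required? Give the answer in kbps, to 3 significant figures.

312 kbps

L = 72000 bits.
Propagation delay = 36000000 / 300000000 = 120000 μs.
Transmission budget = 351000 − 120000 = 231000 μs.
R ≥ L / t_tx = 72000 bits / 0.231 s = 312 kbps.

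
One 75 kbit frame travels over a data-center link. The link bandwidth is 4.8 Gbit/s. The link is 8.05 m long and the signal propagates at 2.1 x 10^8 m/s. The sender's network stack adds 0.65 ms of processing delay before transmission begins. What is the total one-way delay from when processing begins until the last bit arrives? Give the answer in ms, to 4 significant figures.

L = 75000 bits.
Transmission delay = L/R = 75000 / 4800000000 = 0.015625 ms.
Propagation delay = d/s = 8.05 m / 210000000 m/s = 3.83333e-05 ms.
Plus processing delay 0.65 ms = 0.65 ms.
Total = 0.6657 ms.

0.6657 ms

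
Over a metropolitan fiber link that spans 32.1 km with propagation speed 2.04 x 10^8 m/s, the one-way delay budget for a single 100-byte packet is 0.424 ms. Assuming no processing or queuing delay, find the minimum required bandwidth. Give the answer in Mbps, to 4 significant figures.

L = 800 bits.
Propagation delay = 32100 / 204000000 = 0.157353 ms.
Transmission budget = 0.424 − 0.157353 = 0.266647 ms.
R ≥ L / t_tx = 800 bits / 0.000266647 s = 3.000 Mbps.

3.000 Mbps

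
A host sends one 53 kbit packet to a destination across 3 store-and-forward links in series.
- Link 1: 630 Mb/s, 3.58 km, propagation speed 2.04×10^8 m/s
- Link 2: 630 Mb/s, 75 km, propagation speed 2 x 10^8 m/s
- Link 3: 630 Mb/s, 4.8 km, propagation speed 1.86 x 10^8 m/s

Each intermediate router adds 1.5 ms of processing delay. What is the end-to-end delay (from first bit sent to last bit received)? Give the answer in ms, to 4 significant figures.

3.671 ms

L = 53000 bits.
Transmission delay per hop = L/R = 53000/630000000 = 0.084127 ms; 3 hops → 0.252381 ms.
Propagation delays (d/s per hop): 0.017549, 0.375, 0.0258065 ms; sum = 0.418355 ms.
Processing at 2 router(s): 2 × 1.5 ms = 3 ms.
End-to-end = 3.671 ms.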